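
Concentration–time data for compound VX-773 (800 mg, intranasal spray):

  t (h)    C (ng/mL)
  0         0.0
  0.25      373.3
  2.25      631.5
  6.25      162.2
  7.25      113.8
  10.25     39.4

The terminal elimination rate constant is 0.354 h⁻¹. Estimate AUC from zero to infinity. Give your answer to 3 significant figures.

Trapezoidal AUC_0→10.25:
  [0→0.25]: (0.0+373.3)/2 × 0.25 = 46.6625
  [0.25→2.25]: (373.3+631.5)/2 × 2 = 1004.8
  [2.25→6.25]: (631.5+162.2)/2 × 4 = 1587.4
  [6.25→7.25]: (162.2+113.8)/2 × 1 = 138.0
  [7.25→10.25]: (113.8+39.4)/2 × 3 = 229.8
  Sum = 3006.6625 ng/mL·h
Extrapolated tail: C_last / k_e = 39.4 / 0.354 = 111.299
AUC_0→∞ = 3006.6625 + 111.299 = 3117.9615 ng/mL·h

AUC = 3120 ng/mL·h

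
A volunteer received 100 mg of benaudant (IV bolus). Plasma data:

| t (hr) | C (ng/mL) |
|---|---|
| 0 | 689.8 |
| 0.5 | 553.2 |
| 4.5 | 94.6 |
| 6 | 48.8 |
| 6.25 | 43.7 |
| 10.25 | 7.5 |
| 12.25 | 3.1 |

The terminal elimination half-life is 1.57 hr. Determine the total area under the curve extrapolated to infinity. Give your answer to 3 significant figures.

Trapezoidal AUC_0→12.25:
  [0→0.5]: (689.8+553.2)/2 × 0.5 = 310.75
  [0.5→4.5]: (553.2+94.6)/2 × 4 = 1295.6
  [4.5→6]: (94.6+48.8)/2 × 1.5 = 107.55
  [6→6.25]: (48.8+43.7)/2 × 0.25 = 11.5625
  [6.25→10.25]: (43.7+7.5)/2 × 4 = 102.4
  [10.25→12.25]: (7.5+3.1)/2 × 2 = 10.6
  Sum = 1838.4625 ng/mL·hr
k_e = ln2 / t½ = 0.693147 / 1.57 = 0.4415 hr^-1
Extrapolated tail: C_last / k_e = 3.1 / 0.4415 = 7.022
AUC_0→∞ = 1838.4625 + 7.022 = 1845.4845 ng/mL·hr

AUC = 1850 ng/mL·hr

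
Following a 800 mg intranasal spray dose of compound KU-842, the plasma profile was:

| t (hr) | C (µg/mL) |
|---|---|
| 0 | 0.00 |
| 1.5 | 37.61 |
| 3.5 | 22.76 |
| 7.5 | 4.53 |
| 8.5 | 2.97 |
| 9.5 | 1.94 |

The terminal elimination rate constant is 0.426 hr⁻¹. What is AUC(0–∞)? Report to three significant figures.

AUC = 154 µg/mL·hr

Trapezoidal AUC_0→9.5:
  [0→1.5]: (0.00+37.61)/2 × 1.5 = 28.2075
  [1.5→3.5]: (37.61+22.76)/2 × 2 = 60.37
  [3.5→7.5]: (22.76+4.53)/2 × 4 = 54.58
  [7.5→8.5]: (4.53+2.97)/2 × 1 = 3.75
  [8.5→9.5]: (2.97+1.94)/2 × 1 = 2.455
  Sum = 149.3625 µg/mL·hr
Extrapolated tail: C_last / k_e = 1.94 / 0.426 = 4.554
AUC_0→∞ = 149.3625 + 4.554 = 153.9165 µg/mL·hr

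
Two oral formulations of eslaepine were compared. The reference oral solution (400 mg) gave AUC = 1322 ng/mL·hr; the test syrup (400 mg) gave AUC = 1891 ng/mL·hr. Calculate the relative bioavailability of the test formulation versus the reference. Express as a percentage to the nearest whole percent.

F_rel = (AUC_test/D_test) / (AUC_ref/D_ref)
      = (1891/400) / (1322/400)
      = 4.7275 / 3.305 = 1.4304 = 143.04%

F_rel = 143%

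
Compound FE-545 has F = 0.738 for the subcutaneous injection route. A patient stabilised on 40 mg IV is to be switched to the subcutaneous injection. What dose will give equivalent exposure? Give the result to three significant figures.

For equal systemic exposure: F × D_ev = D_iv
D_ev = D_iv / F = 40 / 0.738 = 54.2005 mg

D_subcutaneous = 54.2 mg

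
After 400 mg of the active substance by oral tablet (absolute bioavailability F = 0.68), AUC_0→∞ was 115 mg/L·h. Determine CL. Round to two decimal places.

CL = 2.37 L/h

CL = F × Dose / AUC_0→∞
   = 0.68 × 400 / 115 = 2.36522 L/h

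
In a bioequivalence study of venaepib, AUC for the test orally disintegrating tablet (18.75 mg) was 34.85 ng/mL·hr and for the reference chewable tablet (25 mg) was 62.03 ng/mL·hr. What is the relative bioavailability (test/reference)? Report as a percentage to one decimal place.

F_rel = 74.9%

F_rel = (AUC_test/D_test) / (AUC_ref/D_ref)
      = (34.85/18.75) / (62.03/25)
      = 1.85867 / 2.4812 = 0.7491 = 74.91%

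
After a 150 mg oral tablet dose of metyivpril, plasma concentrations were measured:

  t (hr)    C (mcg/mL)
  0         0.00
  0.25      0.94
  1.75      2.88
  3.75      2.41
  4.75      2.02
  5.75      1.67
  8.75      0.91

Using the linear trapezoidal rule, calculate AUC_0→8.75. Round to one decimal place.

AUC = 16.2 mcg/mL·hr

Trapezoidal AUC_0→8.75:
  [0→0.25]: (0.00+0.94)/2 × 0.25 = 0.1175
  [0.25→1.75]: (0.94+2.88)/2 × 1.5 = 2.865
  [1.75→3.75]: (2.88+2.41)/2 × 2 = 5.29
  [3.75→4.75]: (2.41+2.02)/2 × 1 = 2.215
  [4.75→5.75]: (2.02+1.67)/2 × 1 = 1.845
  [5.75→8.75]: (1.67+0.91)/2 × 3 = 3.87
  Sum = 16.2025 mcg/mL·hr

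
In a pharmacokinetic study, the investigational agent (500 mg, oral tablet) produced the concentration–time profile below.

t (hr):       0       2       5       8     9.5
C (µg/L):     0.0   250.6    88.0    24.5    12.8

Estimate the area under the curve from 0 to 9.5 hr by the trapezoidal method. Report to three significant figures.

AUC = 955 µg/L·hr

Trapezoidal AUC_0→9.5:
  [0→2]: (0.0+250.6)/2 × 2 = 250.6
  [2→5]: (250.6+88.0)/2 × 3 = 507.9
  [5→8]: (88.0+24.5)/2 × 3 = 168.75
  [8→9.5]: (24.5+12.8)/2 × 1.5 = 27.975
  Sum = 955.225 µg/L·hr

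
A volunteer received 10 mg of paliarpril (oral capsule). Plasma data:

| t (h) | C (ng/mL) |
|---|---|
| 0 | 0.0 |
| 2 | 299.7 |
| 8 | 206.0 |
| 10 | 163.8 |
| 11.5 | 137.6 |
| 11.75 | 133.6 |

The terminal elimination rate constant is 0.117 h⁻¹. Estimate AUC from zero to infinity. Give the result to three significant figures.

AUC = 3590 ng/mL·h

Trapezoidal AUC_0→11.75:
  [0→2]: (0.0+299.7)/2 × 2 = 299.7
  [2→8]: (299.7+206.0)/2 × 6 = 1517.1
  [8→10]: (206.0+163.8)/2 × 2 = 369.8
  [10→11.5]: (163.8+137.6)/2 × 1.5 = 226.05
  [11.5→11.75]: (137.6+133.6)/2 × 0.25 = 33.9
  Sum = 2446.55 ng/mL·h
Extrapolated tail: C_last / k_e = 133.6 / 0.117 = 1141.880
AUC_0→∞ = 2446.55 + 1141.880 = 3588.43 ng/mL·h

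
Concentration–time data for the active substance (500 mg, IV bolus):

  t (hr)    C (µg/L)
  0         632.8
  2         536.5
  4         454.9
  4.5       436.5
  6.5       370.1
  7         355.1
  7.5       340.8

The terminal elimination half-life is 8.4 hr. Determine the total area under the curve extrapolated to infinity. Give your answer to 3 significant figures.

Trapezoidal AUC_0→7.5:
  [0→2]: (632.8+536.5)/2 × 2 = 1169.3
  [2→4]: (536.5+454.9)/2 × 2 = 991.4
  [4→4.5]: (454.9+436.5)/2 × 0.5 = 222.85
  [4.5→6.5]: (436.5+370.1)/2 × 2 = 806.6
  [6.5→7]: (370.1+355.1)/2 × 0.5 = 181.3
  [7→7.5]: (355.1+340.8)/2 × 0.5 = 173.975
  Sum = 3545.425 µg/L·hr
k_e = ln2 / t½ = 0.693147 / 8.4 = 0.0825 hr^-1
Extrapolated tail: C_last / k_e = 340.8 / 0.0825 = 4130.909
AUC_0→∞ = 3545.425 + 4130.909 = 7676.334 µg/L·hr

AUC = 7680 µg/L·hr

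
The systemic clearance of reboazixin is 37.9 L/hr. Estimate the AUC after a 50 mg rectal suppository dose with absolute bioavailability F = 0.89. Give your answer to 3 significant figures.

AUC_0→∞ = F × Dose / CL
        = 0.89 × 50 / 37.9 = 1.17414 mg/L·hr

AUC = 1.17 mg/L·hr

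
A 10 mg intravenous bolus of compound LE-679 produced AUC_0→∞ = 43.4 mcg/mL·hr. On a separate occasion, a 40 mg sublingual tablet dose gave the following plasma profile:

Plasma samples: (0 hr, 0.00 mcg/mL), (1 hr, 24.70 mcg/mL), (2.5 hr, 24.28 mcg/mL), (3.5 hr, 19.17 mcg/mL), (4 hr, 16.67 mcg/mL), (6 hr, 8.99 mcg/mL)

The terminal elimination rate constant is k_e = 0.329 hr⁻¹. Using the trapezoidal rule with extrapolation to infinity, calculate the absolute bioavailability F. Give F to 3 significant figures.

F = 0.765

Trapezoidal AUC_0→6 (sublingual tablet):
  [0→1]: (0.00+24.70)/2 × 1 = 12.35
  [1→2.5]: (24.70+24.28)/2 × 1.5 = 36.735
  [2.5→3.5]: (24.28+19.17)/2 × 1 = 21.725
  [3.5→4]: (19.17+16.67)/2 × 0.5 = 8.96
  [4→6]: (16.67+8.99)/2 × 2 = 25.66
  Sum = 105.43 mcg/mL·hr
Tail: C_last/k_e = 8.99/0.329 = 27.325
AUC_0→∞ (sublingual tablet) = 105.43 + 27.325 = 132.755 mcg/mL·hr
F = (AUC_ev/D_ev)/(AUC_iv/D_iv) = (132.755/40)/(43.4/10) = 3.318875/4.34 = 0.7647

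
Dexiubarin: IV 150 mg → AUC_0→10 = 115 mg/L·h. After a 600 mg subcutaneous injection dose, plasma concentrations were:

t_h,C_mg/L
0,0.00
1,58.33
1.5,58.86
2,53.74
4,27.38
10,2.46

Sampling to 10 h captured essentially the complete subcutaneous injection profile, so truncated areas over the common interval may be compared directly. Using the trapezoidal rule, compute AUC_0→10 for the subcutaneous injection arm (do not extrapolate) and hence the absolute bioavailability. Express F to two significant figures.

Trapezoidal AUC_0→10 (subcutaneous injection):
  [0→1]: (0.00+58.33)/2 × 1 = 29.165
  [1→1.5]: (58.33+58.86)/2 × 0.5 = 29.2975
  [1.5→2]: (58.86+53.74)/2 × 0.5 = 28.15
  [2→4]: (53.74+27.38)/2 × 2 = 81.12
  [4→10]: (27.38+2.46)/2 × 6 = 89.52
  Sum = 257.2525 mg/L·h
F = (AUC_ev/D_ev)/(AUC_iv/D_iv) = (257.2525/600)/(115/150) = 0.428754/0.766667 = 0.5592

F = 0.56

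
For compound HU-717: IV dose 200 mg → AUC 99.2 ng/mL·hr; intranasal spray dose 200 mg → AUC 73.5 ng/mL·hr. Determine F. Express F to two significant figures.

F = (AUC_ev / D_ev) / (AUC_iv / D_iv)
  = (73.5/200) / (99.2/200)
  = 0.3675 / 0.496 = 0.7409

F = 0.74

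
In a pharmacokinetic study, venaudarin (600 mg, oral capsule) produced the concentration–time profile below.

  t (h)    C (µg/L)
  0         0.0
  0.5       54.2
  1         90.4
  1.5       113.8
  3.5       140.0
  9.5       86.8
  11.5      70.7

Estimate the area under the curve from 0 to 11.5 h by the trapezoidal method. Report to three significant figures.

AUC = 1190 µg/L·h

Trapezoidal AUC_0→11.5:
  [0→0.5]: (0.0+54.2)/2 × 0.5 = 13.55
  [0.5→1]: (54.2+90.4)/2 × 0.5 = 36.15
  [1→1.5]: (90.4+113.8)/2 × 0.5 = 51.05
  [1.5→3.5]: (113.8+140.0)/2 × 2 = 253.8
  [3.5→9.5]: (140.0+86.8)/2 × 6 = 680.4
  [9.5→11.5]: (86.8+70.7)/2 × 2 = 157.5
  Sum = 1192.45 µg/L·h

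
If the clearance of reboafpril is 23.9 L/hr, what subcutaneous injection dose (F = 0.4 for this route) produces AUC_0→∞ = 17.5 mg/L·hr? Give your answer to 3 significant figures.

Dose = 1050 mg

Dose = CL × AUC_0→∞ / F
     = 23.9 × 17.5 / 0.4 = 1045.625 mg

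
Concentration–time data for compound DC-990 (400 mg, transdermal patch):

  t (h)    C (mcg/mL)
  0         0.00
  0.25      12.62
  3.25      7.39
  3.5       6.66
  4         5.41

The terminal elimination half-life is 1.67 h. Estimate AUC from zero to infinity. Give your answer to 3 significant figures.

Trapezoidal AUC_0→4:
  [0→0.25]: (0.00+12.62)/2 × 0.25 = 1.5775
  [0.25→3.25]: (12.62+7.39)/2 × 3 = 30.015
  [3.25→3.5]: (7.39+6.66)/2 × 0.25 = 1.75625
  [3.5→4]: (6.66+5.41)/2 × 0.5 = 3.0175
  Sum = 36.36625 mcg/mL·h
k_e = ln2 / t½ = 0.693147 / 1.67 = 0.4151 h^-1
Extrapolated tail: C_last / k_e = 5.41 / 0.4151 = 13.033
AUC_0→∞ = 36.36625 + 13.033 = 49.39925 mcg/mL·h

AUC = 49.4 mcg/mL·h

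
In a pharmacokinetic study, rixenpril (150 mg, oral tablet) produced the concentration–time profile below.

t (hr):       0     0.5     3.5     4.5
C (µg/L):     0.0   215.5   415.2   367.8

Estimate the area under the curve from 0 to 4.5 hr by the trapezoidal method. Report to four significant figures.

AUC = 1391 µg/L·hr

Trapezoidal AUC_0→4.5:
  [0→0.5]: (0.0+215.5)/2 × 0.5 = 53.875
  [0.5→3.5]: (215.5+415.2)/2 × 3 = 946.05
  [3.5→4.5]: (415.2+367.8)/2 × 1 = 391.5
  Sum = 1391.425 µg/L·hr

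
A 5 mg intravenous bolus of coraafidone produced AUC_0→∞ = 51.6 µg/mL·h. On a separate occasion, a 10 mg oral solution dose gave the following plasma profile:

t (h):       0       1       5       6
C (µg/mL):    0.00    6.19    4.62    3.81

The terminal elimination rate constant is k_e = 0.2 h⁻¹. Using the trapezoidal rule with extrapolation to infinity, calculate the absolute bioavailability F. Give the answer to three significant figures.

Trapezoidal AUC_0→6 (oral solution):
  [0→1]: (0.00+6.19)/2 × 1 = 3.095
  [1→5]: (6.19+4.62)/2 × 4 = 21.62
  [5→6]: (4.62+3.81)/2 × 1 = 4.215
  Sum = 28.93 µg/mL·h
Tail: C_last/k_e = 3.81/0.2 = 19.050
AUC_0→∞ (oral solution) = 28.93 + 19.050 = 47.98 µg/mL·h
F = (AUC_ev/D_ev)/(AUC_iv/D_iv) = (47.98/10)/(51.6/5) = 4.798/10.32 = 0.4649

F = 0.465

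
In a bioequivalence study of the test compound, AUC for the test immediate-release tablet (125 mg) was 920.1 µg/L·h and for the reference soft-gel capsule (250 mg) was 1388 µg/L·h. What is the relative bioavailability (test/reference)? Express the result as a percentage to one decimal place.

F_rel = 132.6%

F_rel = (AUC_test/D_test) / (AUC_ref/D_ref)
      = (920.1/125) / (1388/250)
      = 7.3608 / 5.552 = 1.3258 = 132.58%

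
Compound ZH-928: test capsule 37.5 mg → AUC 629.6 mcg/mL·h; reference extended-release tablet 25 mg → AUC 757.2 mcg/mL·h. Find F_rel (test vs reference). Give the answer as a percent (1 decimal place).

F_rel = 55.4%

F_rel = (AUC_test/D_test) / (AUC_ref/D_ref)
      = (629.6/37.5) / (757.2/25)
      = 16.7893 / 30.288 = 0.5543 = 55.43%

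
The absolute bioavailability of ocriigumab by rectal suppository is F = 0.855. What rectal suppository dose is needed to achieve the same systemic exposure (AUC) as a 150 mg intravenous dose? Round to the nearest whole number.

D_rectal = 175 mg

For equal systemic exposure: F × D_ev = D_iv
D_ev = D_iv / F = 150 / 0.855 = 175.439 mg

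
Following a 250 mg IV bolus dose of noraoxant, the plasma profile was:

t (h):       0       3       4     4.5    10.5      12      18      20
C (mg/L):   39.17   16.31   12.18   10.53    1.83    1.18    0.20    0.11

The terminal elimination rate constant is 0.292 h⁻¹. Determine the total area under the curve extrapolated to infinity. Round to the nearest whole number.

AUC = 147 mg/L·h

Trapezoidal AUC_0→20:
  [0→3]: (39.17+16.31)/2 × 3 = 83.22
  [3→4]: (16.31+12.18)/2 × 1 = 14.245
  [4→4.5]: (12.18+10.53)/2 × 0.5 = 5.6775
  [4.5→10.5]: (10.53+1.83)/2 × 6 = 37.08
  [10.5→12]: (1.83+1.18)/2 × 1.5 = 2.2575
  [12→18]: (1.18+0.20)/2 × 6 = 4.14
  [18→20]: (0.20+0.11)/2 × 2 = 0.31
  Sum = 146.93 mg/L·h
Extrapolated tail: C_last / k_e = 0.11 / 0.292 = 0.377
AUC_0→∞ = 146.93 + 0.377 = 147.307 mg/L·h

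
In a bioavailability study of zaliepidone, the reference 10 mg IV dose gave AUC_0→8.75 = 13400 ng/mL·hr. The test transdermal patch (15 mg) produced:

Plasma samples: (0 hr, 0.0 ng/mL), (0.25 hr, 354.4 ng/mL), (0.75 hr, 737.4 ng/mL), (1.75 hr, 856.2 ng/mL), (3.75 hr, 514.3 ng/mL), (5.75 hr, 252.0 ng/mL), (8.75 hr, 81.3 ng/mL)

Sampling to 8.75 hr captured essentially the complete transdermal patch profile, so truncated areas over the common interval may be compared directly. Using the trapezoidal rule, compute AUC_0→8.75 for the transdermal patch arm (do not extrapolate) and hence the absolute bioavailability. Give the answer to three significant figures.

Trapezoidal AUC_0→8.75 (transdermal patch):
  [0→0.25]: (0.0+354.4)/2 × 0.25 = 44.3
  [0.25→0.75]: (354.4+737.4)/2 × 0.5 = 272.95
  [0.75→1.75]: (737.4+856.2)/2 × 1 = 796.8
  [1.75→3.75]: (856.2+514.3)/2 × 2 = 1370.5
  [3.75→5.75]: (514.3+252.0)/2 × 2 = 766.3
  [5.75→8.75]: (252.0+81.3)/2 × 3 = 499.95
  Sum = 3750.8 ng/mL·hr
F = (AUC_ev/D_ev)/(AUC_iv/D_iv) = (3750.8/15)/(13400/10) = 250.053/1340 = 0.1866

F = 0.187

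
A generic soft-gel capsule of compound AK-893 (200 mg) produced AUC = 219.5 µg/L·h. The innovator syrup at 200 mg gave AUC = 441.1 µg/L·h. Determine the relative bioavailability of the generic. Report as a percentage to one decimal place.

F_rel = 49.8%

F_rel = (AUC_test/D_test) / (AUC_ref/D_ref)
      = (219.5/200) / (441.1/200)
      = 1.0975 / 2.2055 = 0.4976 = 49.76%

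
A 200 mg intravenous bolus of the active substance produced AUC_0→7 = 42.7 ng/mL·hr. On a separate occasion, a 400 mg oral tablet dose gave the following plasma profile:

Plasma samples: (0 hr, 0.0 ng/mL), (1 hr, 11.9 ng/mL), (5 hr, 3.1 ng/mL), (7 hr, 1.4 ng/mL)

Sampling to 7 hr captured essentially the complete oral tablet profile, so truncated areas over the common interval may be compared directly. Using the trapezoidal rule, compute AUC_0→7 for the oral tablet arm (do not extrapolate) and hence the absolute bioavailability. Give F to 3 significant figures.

F = 0.474

Trapezoidal AUC_0→7 (oral tablet):
  [0→1]: (0.0+11.9)/2 × 1 = 5.95
  [1→5]: (11.9+3.1)/2 × 4 = 30.0
  [5→7]: (3.1+1.4)/2 × 2 = 4.5
  Sum = 40.45 ng/mL·hr
F = (AUC_ev/D_ev)/(AUC_iv/D_iv) = (40.45/400)/(42.7/200) = 0.101125/0.2135 = 0.4737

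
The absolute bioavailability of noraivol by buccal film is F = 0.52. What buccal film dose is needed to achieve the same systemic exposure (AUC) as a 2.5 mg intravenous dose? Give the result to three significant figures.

D_buccal = 4.81 mg

For equal systemic exposure: F × D_ev = D_iv
D_ev = D_iv / F = 2.5 / 0.52 = 4.80769 mg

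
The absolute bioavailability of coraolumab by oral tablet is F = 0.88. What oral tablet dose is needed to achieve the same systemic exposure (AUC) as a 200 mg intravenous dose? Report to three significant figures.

D_oral = 227 mg

For equal systemic exposure: F × D_ev = D_iv
D_ev = D_iv / F = 200 / 0.88 = 227.273 mg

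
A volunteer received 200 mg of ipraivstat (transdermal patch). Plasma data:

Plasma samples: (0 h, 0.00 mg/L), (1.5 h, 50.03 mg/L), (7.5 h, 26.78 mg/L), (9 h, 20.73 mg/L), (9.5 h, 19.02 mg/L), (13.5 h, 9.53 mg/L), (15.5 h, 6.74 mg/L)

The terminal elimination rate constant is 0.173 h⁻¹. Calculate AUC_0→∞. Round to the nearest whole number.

AUC = 426 mg/L·h

Trapezoidal AUC_0→15.5:
  [0→1.5]: (0.00+50.03)/2 × 1.5 = 37.5225
  [1.5→7.5]: (50.03+26.78)/2 × 6 = 230.43
  [7.5→9]: (26.78+20.73)/2 × 1.5 = 35.6325
  [9→9.5]: (20.73+19.02)/2 × 0.5 = 9.9375
  [9.5→13.5]: (19.02+9.53)/2 × 4 = 57.1
  [13.5→15.5]: (9.53+6.74)/2 × 2 = 16.27
  Sum = 386.8925 mg/L·h
Extrapolated tail: C_last / k_e = 6.74 / 0.173 = 38.960
AUC_0→∞ = 386.8925 + 38.960 = 425.8525 mg/L·h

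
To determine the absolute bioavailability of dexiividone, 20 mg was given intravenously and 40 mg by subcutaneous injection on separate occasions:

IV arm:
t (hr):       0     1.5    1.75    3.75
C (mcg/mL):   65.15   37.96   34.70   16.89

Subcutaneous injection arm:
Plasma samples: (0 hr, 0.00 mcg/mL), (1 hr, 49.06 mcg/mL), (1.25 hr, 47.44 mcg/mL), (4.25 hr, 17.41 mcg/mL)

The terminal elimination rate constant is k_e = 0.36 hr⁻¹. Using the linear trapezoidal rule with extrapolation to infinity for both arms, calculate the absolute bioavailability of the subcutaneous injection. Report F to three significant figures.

Trapezoidal AUC_0→3.75 (IV):
  [0→1.5]: (65.15+37.96)/2 × 1.5 = 77.3325
  [1.5→1.75]: (37.96+34.70)/2 × 0.25 = 9.0825
  [1.75→3.75]: (34.70+16.89)/2 × 2 = 51.59
  Sum = 138.005 mcg/mL·hr
IV tail: 16.89/0.36 = 46.917; AUC_iv,0→∞ = 138.005 + 46.917 = 184.922 mcg/mL·hr
Trapezoidal AUC_0→4.25 (subcutaneous injection):
  [0→1]: (0.00+49.06)/2 × 1 = 24.53
  [1→1.25]: (49.06+47.44)/2 × 0.25 = 12.0625
  [1.25→4.25]: (47.44+17.41)/2 × 3 = 97.275
  Sum = 133.8675 mcg/mL·hr
subcutaneous injection tail: 17.41/0.36 = 48.361; AUC_ev,0→∞ = 133.8675 + 48.361 = 182.2285 mcg/mL·hr
F = (AUC_ev/D_ev)/(AUC_iv/D_iv) = (182.2285/40)/(184.922/20) = 4.5557125/9.2461 = 0.4927

F = 0.493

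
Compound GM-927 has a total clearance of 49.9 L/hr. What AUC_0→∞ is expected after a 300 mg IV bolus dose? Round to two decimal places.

AUC_0→∞ = Dose_iv / CL
        = 300 / 49.9 = 6.01202 mg/L·hr

AUC = 6.01 mg/L·hr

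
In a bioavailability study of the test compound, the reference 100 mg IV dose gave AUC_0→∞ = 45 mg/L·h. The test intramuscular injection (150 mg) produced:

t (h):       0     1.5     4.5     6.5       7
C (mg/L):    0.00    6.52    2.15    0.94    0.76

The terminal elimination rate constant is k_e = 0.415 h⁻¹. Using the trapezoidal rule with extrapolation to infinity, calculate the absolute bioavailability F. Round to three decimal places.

Trapezoidal AUC_0→7 (intramuscular injection):
  [0→1.5]: (0.00+6.52)/2 × 1.5 = 4.89
  [1.5→4.5]: (6.52+2.15)/2 × 3 = 13.005
  [4.5→6.5]: (2.15+0.94)/2 × 2 = 3.09
  [6.5→7]: (0.94+0.76)/2 × 0.5 = 0.425
  Sum = 21.41 mg/L·h
Tail: C_last/k_e = 0.76/0.415 = 1.831
AUC_0→∞ (intramuscular injection) = 21.41 + 1.831 = 23.241 mg/L·h
F = (AUC_ev/D_ev)/(AUC_iv/D_iv) = (23.241/150)/(45/100) = 0.15494/0.45 = 0.3443

F = 0.344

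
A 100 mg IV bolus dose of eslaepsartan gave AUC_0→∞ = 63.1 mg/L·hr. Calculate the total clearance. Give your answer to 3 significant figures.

CL = 1.58 L/hr

CL = Dose_iv / AUC_0→∞
   = 100 / 63.1 = 1.58479 L/hr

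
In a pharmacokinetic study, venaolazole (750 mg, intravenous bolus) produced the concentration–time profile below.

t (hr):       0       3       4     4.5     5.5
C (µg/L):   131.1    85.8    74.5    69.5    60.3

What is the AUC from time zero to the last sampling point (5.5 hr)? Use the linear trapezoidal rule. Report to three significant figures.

AUC = 506 µg/L·hr

Trapezoidal AUC_0→5.5:
  [0→3]: (131.1+85.8)/2 × 3 = 325.35
  [3→4]: (85.8+74.5)/2 × 1 = 80.15
  [4→4.5]: (74.5+69.5)/2 × 0.5 = 36.0
  [4.5→5.5]: (69.5+60.3)/2 × 1 = 64.9
  Sum = 506.4 µg/L·hr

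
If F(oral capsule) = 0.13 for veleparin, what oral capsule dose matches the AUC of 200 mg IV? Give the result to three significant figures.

For equal systemic exposure: F × D_ev = D_iv
D_ev = D_iv / F = 200 / 0.13 = 1538.46 mg

D_oral = 1540 mg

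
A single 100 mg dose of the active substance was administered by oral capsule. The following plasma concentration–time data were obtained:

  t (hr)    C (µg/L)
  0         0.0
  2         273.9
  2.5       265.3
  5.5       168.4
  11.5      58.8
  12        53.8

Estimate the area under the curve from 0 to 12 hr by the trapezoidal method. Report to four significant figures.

Trapezoidal AUC_0→12:
  [0→2]: (0.0+273.9)/2 × 2 = 273.9
  [2→2.5]: (273.9+265.3)/2 × 0.5 = 134.8
  [2.5→5.5]: (265.3+168.4)/2 × 3 = 650.55
  [5.5→11.5]: (168.4+58.8)/2 × 6 = 681.6
  [11.5→12]: (58.8+53.8)/2 × 0.5 = 28.15
  Sum = 1769.0 µg/L·hr

AUC = 1769 µg/L·hr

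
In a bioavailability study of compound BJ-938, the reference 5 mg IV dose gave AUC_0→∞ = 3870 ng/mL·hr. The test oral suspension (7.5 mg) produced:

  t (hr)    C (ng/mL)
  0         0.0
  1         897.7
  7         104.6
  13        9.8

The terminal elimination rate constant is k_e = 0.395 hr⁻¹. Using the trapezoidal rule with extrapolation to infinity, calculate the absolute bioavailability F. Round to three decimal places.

F = 0.659

Trapezoidal AUC_0→13 (oral suspension):
  [0→1]: (0.0+897.7)/2 × 1 = 448.85
  [1→7]: (897.7+104.6)/2 × 6 = 3006.9
  [7→13]: (104.6+9.8)/2 × 6 = 343.2
  Sum = 3798.95 ng/mL·hr
Tail: C_last/k_e = 9.8/0.395 = 24.810
AUC_0→∞ (oral suspension) = 3798.95 + 24.810 = 3823.76 ng/mL·hr
F = (AUC_ev/D_ev)/(AUC_iv/D_iv) = (3823.76/7.5)/(3870/5) = 509.835/774 = 0.6587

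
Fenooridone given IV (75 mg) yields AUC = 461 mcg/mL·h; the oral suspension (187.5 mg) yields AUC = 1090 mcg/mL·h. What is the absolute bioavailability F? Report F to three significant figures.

F = (AUC_ev / D_ev) / (AUC_iv / D_iv)
  = (1090/187.5) / (461/75)
  = 5.81333 / 6.14667 = 0.9458

F = 0.946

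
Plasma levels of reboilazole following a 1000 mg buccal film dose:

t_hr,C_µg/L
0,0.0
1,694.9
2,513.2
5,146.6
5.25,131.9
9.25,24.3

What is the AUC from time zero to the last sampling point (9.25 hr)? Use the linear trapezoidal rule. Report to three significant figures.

AUC = 2290 µg/L·hr

Trapezoidal AUC_0→9.25:
  [0→1]: (0.0+694.9)/2 × 1 = 347.45
  [1→2]: (694.9+513.2)/2 × 1 = 604.05
  [2→5]: (513.2+146.6)/2 × 3 = 989.7
  [5→5.25]: (146.6+131.9)/2 × 0.25 = 34.8125
  [5.25→9.25]: (131.9+24.3)/2 × 4 = 312.4
  Sum = 2288.4125 µg/L·hr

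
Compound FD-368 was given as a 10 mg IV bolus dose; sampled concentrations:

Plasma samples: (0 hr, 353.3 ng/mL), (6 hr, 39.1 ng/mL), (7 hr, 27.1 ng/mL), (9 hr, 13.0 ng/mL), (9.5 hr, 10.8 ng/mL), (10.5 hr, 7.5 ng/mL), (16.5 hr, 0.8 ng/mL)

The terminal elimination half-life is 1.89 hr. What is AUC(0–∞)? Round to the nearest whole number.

AUC = 1293 ng/mL·hr

Trapezoidal AUC_0→16.5:
  [0→6]: (353.3+39.1)/2 × 6 = 1177.2
  [6→7]: (39.1+27.1)/2 × 1 = 33.1
  [7→9]: (27.1+13.0)/2 × 2 = 40.1
  [9→9.5]: (13.0+10.8)/2 × 0.5 = 5.95
  [9.5→10.5]: (10.8+7.5)/2 × 1 = 9.15
  [10.5→16.5]: (7.5+0.8)/2 × 6 = 24.9
  Sum = 1290.4 ng/mL·hr
k_e = ln2 / t½ = 0.693147 / 1.89 = 0.3667 hr^-1
Extrapolated tail: C_last / k_e = 0.8 / 0.3667 = 2.182
AUC_0→∞ = 1290.4 + 2.182 = 1292.582 ng/mL·hr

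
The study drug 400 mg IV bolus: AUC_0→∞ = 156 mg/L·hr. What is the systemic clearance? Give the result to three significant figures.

CL = Dose_iv / AUC_0→∞
   = 400 / 156 = 2.5641 L/hr

CL = 2.56 L/hr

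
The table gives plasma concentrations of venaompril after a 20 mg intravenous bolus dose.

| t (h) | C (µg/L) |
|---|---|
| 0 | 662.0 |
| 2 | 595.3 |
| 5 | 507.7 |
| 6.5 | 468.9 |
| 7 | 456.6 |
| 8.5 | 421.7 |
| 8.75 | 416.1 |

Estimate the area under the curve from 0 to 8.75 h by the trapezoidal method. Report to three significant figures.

AUC = 4640 µg/L·h

Trapezoidal AUC_0→8.75:
  [0→2]: (662.0+595.3)/2 × 2 = 1257.3
  [2→5]: (595.3+507.7)/2 × 3 = 1654.5
  [5→6.5]: (507.7+468.9)/2 × 1.5 = 732.45
  [6.5→7]: (468.9+456.6)/2 × 0.5 = 231.375
  [7→8.5]: (456.6+421.7)/2 × 1.5 = 658.725
  [8.5→8.75]: (421.7+416.1)/2 × 0.25 = 104.725
  Sum = 4639.075 µg/L·h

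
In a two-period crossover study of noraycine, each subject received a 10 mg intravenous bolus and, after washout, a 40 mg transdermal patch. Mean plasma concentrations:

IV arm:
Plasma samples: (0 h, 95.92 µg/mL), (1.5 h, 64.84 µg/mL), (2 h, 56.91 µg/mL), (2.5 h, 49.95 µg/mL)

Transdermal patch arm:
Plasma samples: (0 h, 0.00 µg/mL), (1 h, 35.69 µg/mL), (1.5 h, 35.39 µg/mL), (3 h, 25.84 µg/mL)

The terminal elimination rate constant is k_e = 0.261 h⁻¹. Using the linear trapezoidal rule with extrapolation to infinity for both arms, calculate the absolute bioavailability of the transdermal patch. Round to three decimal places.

Trapezoidal AUC_0→2.5 (IV):
  [0→1.5]: (95.92+64.84)/2 × 1.5 = 120.57
  [1.5→2]: (64.84+56.91)/2 × 0.5 = 30.4375
  [2→2.5]: (56.91+49.95)/2 × 0.5 = 26.715
  Sum = 177.7225 µg/mL·h
IV tail: 49.95/0.261 = 191.379; AUC_iv,0→∞ = 177.7225 + 191.379 = 369.1015 µg/mL·h
Trapezoidal AUC_0→3 (transdermal patch):
  [0→1]: (0.00+35.69)/2 × 1 = 17.845
  [1→1.5]: (35.69+35.39)/2 × 0.5 = 17.77
  [1.5→3]: (35.39+25.84)/2 × 1.5 = 45.9225
  Sum = 81.5375 µg/mL·h
transdermal patch tail: 25.84/0.261 = 99.004; AUC_ev,0→∞ = 81.5375 + 99.004 = 180.5415 µg/mL·h
F = (AUC_ev/D_ev)/(AUC_iv/D_iv) = (180.5415/40)/(369.1015/10) = 4.5135375/36.91015 = 0.1223

F = 0.122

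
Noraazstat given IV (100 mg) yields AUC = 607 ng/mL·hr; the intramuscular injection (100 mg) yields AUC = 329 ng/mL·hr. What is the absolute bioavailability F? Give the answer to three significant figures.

F = 0.542

F = (AUC_ev / D_ev) / (AUC_iv / D_iv)
  = (329/100) / (607/100)
  = 3.29 / 6.07 = 0.5420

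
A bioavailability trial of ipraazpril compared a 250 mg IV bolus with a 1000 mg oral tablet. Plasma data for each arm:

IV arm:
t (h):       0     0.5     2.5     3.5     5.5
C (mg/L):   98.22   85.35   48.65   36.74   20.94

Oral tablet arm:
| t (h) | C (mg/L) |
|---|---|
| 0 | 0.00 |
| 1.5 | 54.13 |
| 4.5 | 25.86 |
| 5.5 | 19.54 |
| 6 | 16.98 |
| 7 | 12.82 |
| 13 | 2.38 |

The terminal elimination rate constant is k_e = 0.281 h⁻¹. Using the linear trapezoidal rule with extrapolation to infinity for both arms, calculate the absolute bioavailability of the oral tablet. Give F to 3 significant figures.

Trapezoidal AUC_0→5.5 (IV):
  [0→0.5]: (98.22+85.35)/2 × 0.5 = 45.8925
  [0.5→2.5]: (85.35+48.65)/2 × 2 = 134.0
  [2.5→3.5]: (48.65+36.74)/2 × 1 = 42.695
  [3.5→5.5]: (36.74+20.94)/2 × 2 = 57.68
  Sum = 280.2675 mg/L·h
IV tail: 20.94/0.281 = 74.520; AUC_iv,0→∞ = 280.2675 + 74.520 = 354.7875 mg/L·h
Trapezoidal AUC_0→13 (oral tablet):
  [0→1.5]: (0.00+54.13)/2 × 1.5 = 40.5975
  [1.5→4.5]: (54.13+25.86)/2 × 3 = 119.985
  [4.5→5.5]: (25.86+19.54)/2 × 1 = 22.7
  [5.5→6]: (19.54+16.98)/2 × 0.5 = 9.13
  [6→7]: (16.98+12.82)/2 × 1 = 14.9
  [7→13]: (12.82+2.38)/2 × 6 = 45.6
  Sum = 252.9125 mg/L·h
oral tablet tail: 2.38/0.281 = 8.470; AUC_ev,0→∞ = 252.9125 + 8.470 = 261.3825 mg/L·h
F = (AUC_ev/D_ev)/(AUC_iv/D_iv) = (261.3825/1000)/(354.7875/250) = 0.2613825/1.41915 = 0.1842

F = 0.184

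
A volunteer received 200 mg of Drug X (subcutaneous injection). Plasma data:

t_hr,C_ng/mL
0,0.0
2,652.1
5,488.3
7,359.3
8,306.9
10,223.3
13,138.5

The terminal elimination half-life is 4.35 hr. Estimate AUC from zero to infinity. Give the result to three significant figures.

Trapezoidal AUC_0→13:
  [0→2]: (0.0+652.1)/2 × 2 = 652.1
  [2→5]: (652.1+488.3)/2 × 3 = 1710.6
  [5→7]: (488.3+359.3)/2 × 2 = 847.6
  [7→8]: (359.3+306.9)/2 × 1 = 333.1
  [8→10]: (306.9+223.3)/2 × 2 = 530.2
  [10→13]: (223.3+138.5)/2 × 3 = 542.7
  Sum = 4616.3 ng/mL·hr
k_e = ln2 / t½ = 0.693147 / 4.35 = 0.1593 hr^-1
Extrapolated tail: C_last / k_e = 138.5 / 0.1593 = 869.429
AUC_0→∞ = 4616.3 + 869.429 = 5485.729 ng/mL·hr

AUC = 5490 ng/mL·hr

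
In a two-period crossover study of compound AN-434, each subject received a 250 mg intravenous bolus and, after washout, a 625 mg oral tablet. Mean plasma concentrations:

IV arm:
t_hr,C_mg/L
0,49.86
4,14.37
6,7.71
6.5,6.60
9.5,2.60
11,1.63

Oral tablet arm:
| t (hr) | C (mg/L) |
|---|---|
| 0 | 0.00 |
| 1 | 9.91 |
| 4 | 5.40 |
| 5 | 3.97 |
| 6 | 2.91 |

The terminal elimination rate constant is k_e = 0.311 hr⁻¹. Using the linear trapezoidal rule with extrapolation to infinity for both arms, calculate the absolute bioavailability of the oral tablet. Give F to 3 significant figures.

Trapezoidal AUC_0→11 (IV):
  [0→4]: (49.86+14.37)/2 × 4 = 128.46
  [4→6]: (14.37+7.71)/2 × 2 = 22.08
  [6→6.5]: (7.71+6.60)/2 × 0.5 = 3.5775
  [6.5→9.5]: (6.60+2.60)/2 × 3 = 13.8
  [9.5→11]: (2.60+1.63)/2 × 1.5 = 3.1725
  Sum = 171.09 mg/L·hr
IV tail: 1.63/0.311 = 5.241; AUC_iv,0→∞ = 171.09 + 5.241 = 176.331 mg/L·hr
Trapezoidal AUC_0→6 (oral tablet):
  [0→1]: (0.00+9.91)/2 × 1 = 4.955
  [1→4]: (9.91+5.40)/2 × 3 = 22.965
  [4→5]: (5.40+3.97)/2 × 1 = 4.685
  [5→6]: (3.97+2.91)/2 × 1 = 3.44
  Sum = 36.045 mg/L·hr
oral tablet tail: 2.91/0.311 = 9.357; AUC_ev,0→∞ = 36.045 + 9.357 = 45.402 mg/L·hr
F = (AUC_ev/D_ev)/(AUC_iv/D_iv) = (45.402/625)/(176.331/250) = 0.0726432/0.705324 = 0.1030

F = 0.103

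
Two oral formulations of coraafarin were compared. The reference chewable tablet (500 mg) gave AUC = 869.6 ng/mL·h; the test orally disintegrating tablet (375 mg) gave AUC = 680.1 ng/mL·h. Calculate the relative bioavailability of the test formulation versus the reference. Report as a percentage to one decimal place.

F_rel = 104.3%

F_rel = (AUC_test/D_test) / (AUC_ref/D_ref)
      = (680.1/375) / (869.6/500)
      = 1.8136 / 1.7392 = 1.0428 = 104.28%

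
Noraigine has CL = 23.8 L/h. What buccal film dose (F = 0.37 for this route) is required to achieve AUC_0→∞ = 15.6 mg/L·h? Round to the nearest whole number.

Dose = CL × AUC_0→∞ / F
     = 23.8 × 15.6 / 0.37 = 1003.46 mg

Dose = 1003 mg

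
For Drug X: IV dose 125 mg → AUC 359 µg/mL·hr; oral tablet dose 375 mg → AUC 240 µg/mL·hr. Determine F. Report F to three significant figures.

F = (AUC_ev / D_ev) / (AUC_iv / D_iv)
  = (240/375) / (359/125)
  = 0.64 / 2.872 = 0.2228

F = 0.223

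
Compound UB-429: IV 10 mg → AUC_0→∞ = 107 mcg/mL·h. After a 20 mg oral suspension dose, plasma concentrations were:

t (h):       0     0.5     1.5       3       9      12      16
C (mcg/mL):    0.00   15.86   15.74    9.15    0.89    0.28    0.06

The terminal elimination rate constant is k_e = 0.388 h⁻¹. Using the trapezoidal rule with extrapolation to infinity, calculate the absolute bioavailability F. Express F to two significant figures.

F = 0.33

Trapezoidal AUC_0→16 (oral suspension):
  [0→0.5]: (0.00+15.86)/2 × 0.5 = 3.965
  [0.5→1.5]: (15.86+15.74)/2 × 1 = 15.8
  [1.5→3]: (15.74+9.15)/2 × 1.5 = 18.6675
  [3→9]: (9.15+0.89)/2 × 6 = 30.12
  [9→12]: (0.89+0.28)/2 × 3 = 1.755
  [12→16]: (0.28+0.06)/2 × 4 = 0.68
  Sum = 70.9875 mcg/mL·h
Tail: C_last/k_e = 0.06/0.388 = 0.155
AUC_0→∞ (oral suspension) = 70.9875 + 0.155 = 71.1425 mcg/mL·h
F = (AUC_ev/D_ev)/(AUC_iv/D_iv) = (71.1425/20)/(107/10) = 3.557125/10.7 = 0.3324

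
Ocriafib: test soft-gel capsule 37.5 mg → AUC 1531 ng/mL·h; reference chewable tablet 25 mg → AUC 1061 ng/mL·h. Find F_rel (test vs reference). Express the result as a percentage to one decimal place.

F_rel = (AUC_test/D_test) / (AUC_ref/D_ref)
      = (1531/37.5) / (1061/25)
      = 40.8267 / 42.44 = 0.9620 = 96.20%

F_rel = 96.2%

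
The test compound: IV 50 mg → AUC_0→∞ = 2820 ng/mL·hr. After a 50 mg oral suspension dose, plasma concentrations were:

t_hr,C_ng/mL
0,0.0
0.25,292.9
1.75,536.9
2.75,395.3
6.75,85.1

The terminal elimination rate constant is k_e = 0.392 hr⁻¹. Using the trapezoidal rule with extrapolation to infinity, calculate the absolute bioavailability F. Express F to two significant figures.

Trapezoidal AUC_0→6.75 (oral suspension):
  [0→0.25]: (0.0+292.9)/2 × 0.25 = 36.6125
  [0.25→1.75]: (292.9+536.9)/2 × 1.5 = 622.35
  [1.75→2.75]: (536.9+395.3)/2 × 1 = 466.1
  [2.75→6.75]: (395.3+85.1)/2 × 4 = 960.8
  Sum = 2085.8625 ng/mL·hr
Tail: C_last/k_e = 85.1/0.392 = 217.092
AUC_0→∞ (oral suspension) = 2085.8625 + 217.092 = 2302.9545 ng/mL·hr
F = (AUC_ev/D_ev)/(AUC_iv/D_iv) = (2302.9545/50)/(2820/50) = 46.05909/56.4 = 0.8167

F = 0.82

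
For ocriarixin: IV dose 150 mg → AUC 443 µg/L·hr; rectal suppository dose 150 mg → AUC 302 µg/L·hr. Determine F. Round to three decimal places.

F = 0.682

F = (AUC_ev / D_ev) / (AUC_iv / D_iv)
  = (302/150) / (443/150)
  = 2.01333 / 2.95333 = 0.6817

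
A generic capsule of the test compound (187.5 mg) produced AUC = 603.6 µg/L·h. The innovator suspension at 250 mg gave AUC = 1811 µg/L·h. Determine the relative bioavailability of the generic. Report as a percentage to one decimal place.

F_rel = (AUC_test/D_test) / (AUC_ref/D_ref)
      = (603.6/187.5) / (1811/250)
      = 3.2192 / 7.244 = 0.4444 = 44.44%

F_rel = 44.4%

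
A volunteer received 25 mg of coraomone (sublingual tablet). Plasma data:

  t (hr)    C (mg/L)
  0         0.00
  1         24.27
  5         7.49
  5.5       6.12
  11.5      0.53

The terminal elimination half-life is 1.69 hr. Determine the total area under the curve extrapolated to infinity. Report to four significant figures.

Trapezoidal AUC_0→11.5:
  [0→1]: (0.00+24.27)/2 × 1 = 12.135
  [1→5]: (24.27+7.49)/2 × 4 = 63.52
  [5→5.5]: (7.49+6.12)/2 × 0.5 = 3.4025
  [5.5→11.5]: (6.12+0.53)/2 × 6 = 19.95
  Sum = 99.0075 mg/L·hr
k_e = ln2 / t½ = 0.693147 / 1.69 = 0.4101 hr^-1
Extrapolated tail: C_last / k_e = 0.53 / 0.4101 = 1.292
AUC_0→∞ = 99.0075 + 1.292 = 100.2995 mg/L·hr

AUC = 100.3 mg/L·hr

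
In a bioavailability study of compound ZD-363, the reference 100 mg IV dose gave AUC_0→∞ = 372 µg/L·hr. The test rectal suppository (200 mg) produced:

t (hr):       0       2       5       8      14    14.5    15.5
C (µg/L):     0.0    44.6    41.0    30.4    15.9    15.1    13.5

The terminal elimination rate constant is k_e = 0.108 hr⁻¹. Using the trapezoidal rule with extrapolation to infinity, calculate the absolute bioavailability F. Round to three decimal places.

Trapezoidal AUC_0→15.5 (rectal suppository):
  [0→2]: (0.0+44.6)/2 × 2 = 44.6
  [2→5]: (44.6+41.0)/2 × 3 = 128.4
  [5→8]: (41.0+30.4)/2 × 3 = 107.1
  [8→14]: (30.4+15.9)/2 × 6 = 138.9
  [14→14.5]: (15.9+15.1)/2 × 0.5 = 7.75
  [14.5→15.5]: (15.1+13.5)/2 × 1 = 14.3
  Sum = 441.05 µg/L·hr
Tail: C_last/k_e = 13.5/0.108 = 125.000
AUC_0→∞ (rectal suppository) = 441.05 + 125.000 = 566.05 µg/L·hr
F = (AUC_ev/D_ev)/(AUC_iv/D_iv) = (566.05/200)/(372/100) = 2.83025/3.72 = 0.7608

F = 0.761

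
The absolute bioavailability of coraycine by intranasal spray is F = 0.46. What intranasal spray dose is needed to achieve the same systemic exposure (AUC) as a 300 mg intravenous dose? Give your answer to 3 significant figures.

For equal systemic exposure: F × D_ev = D_iv
D_ev = D_iv / F = 300 / 0.46 = 652.174 mg

D_intranasal = 652 mg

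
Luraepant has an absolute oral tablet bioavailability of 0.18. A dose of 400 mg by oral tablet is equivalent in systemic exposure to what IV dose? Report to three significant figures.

D_iv = 72.0 mg

Systemic exposure from an extravascular dose = F × D_ev, so the equivalent IV dose is F × D_ev.
D_iv = F × D_ev = 0.18 × 400 = 72 mg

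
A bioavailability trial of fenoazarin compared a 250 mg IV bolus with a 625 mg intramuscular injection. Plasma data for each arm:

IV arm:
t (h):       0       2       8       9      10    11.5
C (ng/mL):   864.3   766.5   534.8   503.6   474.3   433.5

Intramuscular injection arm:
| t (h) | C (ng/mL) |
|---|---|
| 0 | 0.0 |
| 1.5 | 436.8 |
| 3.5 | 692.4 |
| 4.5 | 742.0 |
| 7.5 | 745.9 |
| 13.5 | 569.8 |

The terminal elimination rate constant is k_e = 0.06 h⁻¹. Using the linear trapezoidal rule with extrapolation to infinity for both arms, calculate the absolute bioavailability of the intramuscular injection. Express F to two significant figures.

Trapezoidal AUC_0→11.5 (IV):
  [0→2]: (864.3+766.5)/2 × 2 = 1630.8
  [2→8]: (766.5+534.8)/2 × 6 = 3903.9
  [8→9]: (534.8+503.6)/2 × 1 = 519.2
  [9→10]: (503.6+474.3)/2 × 1 = 488.95
  [10→11.5]: (474.3+433.5)/2 × 1.5 = 680.85
  Sum = 7223.7 ng/mL·h
IV tail: 433.5/0.06 = 7225.000; AUC_iv,0→∞ = 7223.7 + 7225.000 = 14448.7 ng/mL·h
Trapezoidal AUC_0→13.5 (intramuscular injection):
  [0→1.5]: (0.0+436.8)/2 × 1.5 = 327.6
  [1.5→3.5]: (436.8+692.4)/2 × 2 = 1129.2
  [3.5→4.5]: (692.4+742.0)/2 × 1 = 717.2
  [4.5→7.5]: (742.0+745.9)/2 × 3 = 2231.85
  [7.5→13.5]: (745.9+569.8)/2 × 6 = 3947.1
  Sum = 8352.95 ng/mL·h
intramuscular injection tail: 569.8/0.06 = 9496.667; AUC_ev,0→∞ = 8352.95 + 9496.667 = 17849.617 ng/mL·h
F = (AUC_ev/D_ev)/(AUC_iv/D_iv) = (17849.617/625)/(14448.7/250) = 28.5594/57.7948 = 0.4942

F = 0.49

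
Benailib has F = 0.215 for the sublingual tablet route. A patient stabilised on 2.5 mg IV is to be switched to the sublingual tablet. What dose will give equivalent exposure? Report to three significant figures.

D_sublingual = 11.6 mg

For equal systemic exposure: F × D_ev = D_iv
D_ev = D_iv / F = 2.5 / 0.215 = 11.6279 mg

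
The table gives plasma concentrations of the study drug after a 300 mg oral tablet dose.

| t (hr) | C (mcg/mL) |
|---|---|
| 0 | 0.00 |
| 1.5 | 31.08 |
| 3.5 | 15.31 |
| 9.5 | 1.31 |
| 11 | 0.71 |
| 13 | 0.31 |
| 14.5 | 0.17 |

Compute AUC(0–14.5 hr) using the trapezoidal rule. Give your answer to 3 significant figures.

Trapezoidal AUC_0→14.5:
  [0→1.5]: (0.00+31.08)/2 × 1.5 = 23.31
  [1.5→3.5]: (31.08+15.31)/2 × 2 = 46.39
  [3.5→9.5]: (15.31+1.31)/2 × 6 = 49.86
  [9.5→11]: (1.31+0.71)/2 × 1.5 = 1.515
  [11→13]: (0.71+0.31)/2 × 2 = 1.02
  [13→14.5]: (0.31+0.17)/2 × 1.5 = 0.36
  Sum = 122.455 mcg/mL·hr

AUC = 122 mcg/mL·hr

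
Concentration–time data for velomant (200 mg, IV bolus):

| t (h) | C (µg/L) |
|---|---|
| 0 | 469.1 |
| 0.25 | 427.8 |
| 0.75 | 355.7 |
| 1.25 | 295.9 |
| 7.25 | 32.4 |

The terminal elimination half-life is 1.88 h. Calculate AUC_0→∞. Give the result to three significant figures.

AUC = 1540 µg/L·h

Trapezoidal AUC_0→7.25:
  [0→0.25]: (469.1+427.8)/2 × 0.25 = 112.1125
  [0.25→0.75]: (427.8+355.7)/2 × 0.5 = 195.875
  [0.75→1.25]: (355.7+295.9)/2 × 0.5 = 162.9
  [1.25→7.25]: (295.9+32.4)/2 × 6 = 984.9
  Sum = 1455.7875 µg/L·h
k_e = ln2 / t½ = 0.693147 / 1.88 = 0.3687 h^-1
Extrapolated tail: C_last / k_e = 32.4 / 0.3687 = 87.876
AUC_0→∞ = 1455.7875 + 87.876 = 1543.6635 µg/L·h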